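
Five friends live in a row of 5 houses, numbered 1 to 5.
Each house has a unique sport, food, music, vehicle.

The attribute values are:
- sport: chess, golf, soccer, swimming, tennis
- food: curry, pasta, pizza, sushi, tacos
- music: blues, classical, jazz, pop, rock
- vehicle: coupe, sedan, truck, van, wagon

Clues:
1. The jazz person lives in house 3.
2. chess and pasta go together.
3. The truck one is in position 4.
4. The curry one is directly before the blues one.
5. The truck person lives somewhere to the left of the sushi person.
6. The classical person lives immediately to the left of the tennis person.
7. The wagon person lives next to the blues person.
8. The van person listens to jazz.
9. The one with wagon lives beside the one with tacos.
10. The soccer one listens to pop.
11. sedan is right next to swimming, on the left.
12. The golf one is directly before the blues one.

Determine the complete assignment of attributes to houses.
Solution:

House | Sport | Food | Music | Vehicle
--------------------------------------
  1   | golf | curry | classical | wagon
  2   | tennis | tacos | blues | sedan
  3   | swimming | pizza | jazz | van
  4   | chess | pasta | rock | truck
  5   | soccer | sushi | pop | coupe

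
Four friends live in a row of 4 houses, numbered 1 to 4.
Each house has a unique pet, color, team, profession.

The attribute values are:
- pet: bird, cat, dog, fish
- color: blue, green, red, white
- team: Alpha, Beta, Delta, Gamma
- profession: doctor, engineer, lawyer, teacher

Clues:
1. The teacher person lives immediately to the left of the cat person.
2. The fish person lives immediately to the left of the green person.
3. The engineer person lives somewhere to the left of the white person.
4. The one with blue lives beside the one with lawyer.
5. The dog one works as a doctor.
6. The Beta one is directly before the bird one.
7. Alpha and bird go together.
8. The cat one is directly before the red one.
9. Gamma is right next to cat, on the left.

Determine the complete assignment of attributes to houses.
Solution:

House | Pet | Color | Team | Profession
---------------------------------------
  1   | fish | blue | Gamma | teacher
  2   | cat | green | Beta | lawyer
  3   | bird | red | Alpha | engineer
  4   | dog | white | Delta | doctor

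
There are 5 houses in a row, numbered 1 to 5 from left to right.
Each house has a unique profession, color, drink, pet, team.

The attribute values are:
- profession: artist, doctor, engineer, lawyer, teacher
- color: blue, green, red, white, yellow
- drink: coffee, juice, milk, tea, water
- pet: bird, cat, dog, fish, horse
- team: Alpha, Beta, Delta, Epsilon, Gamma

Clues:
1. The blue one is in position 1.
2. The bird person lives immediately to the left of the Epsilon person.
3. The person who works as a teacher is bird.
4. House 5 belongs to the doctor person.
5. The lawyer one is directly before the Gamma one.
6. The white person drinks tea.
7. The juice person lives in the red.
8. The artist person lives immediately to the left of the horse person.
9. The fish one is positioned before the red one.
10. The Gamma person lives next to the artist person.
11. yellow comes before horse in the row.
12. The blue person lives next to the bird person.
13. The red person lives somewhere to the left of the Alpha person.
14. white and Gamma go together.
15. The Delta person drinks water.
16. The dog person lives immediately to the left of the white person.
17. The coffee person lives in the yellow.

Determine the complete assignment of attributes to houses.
Solution:

House | Profession | Color | Drink | Pet | Team
-----------------------------------------------
  1   | lawyer | blue | water | dog | Delta
  2   | teacher | white | tea | bird | Gamma
  3   | artist | yellow | coffee | fish | Epsilon
  4   | engineer | red | juice | horse | Beta
  5   | doctor | green | milk | cat | Alpha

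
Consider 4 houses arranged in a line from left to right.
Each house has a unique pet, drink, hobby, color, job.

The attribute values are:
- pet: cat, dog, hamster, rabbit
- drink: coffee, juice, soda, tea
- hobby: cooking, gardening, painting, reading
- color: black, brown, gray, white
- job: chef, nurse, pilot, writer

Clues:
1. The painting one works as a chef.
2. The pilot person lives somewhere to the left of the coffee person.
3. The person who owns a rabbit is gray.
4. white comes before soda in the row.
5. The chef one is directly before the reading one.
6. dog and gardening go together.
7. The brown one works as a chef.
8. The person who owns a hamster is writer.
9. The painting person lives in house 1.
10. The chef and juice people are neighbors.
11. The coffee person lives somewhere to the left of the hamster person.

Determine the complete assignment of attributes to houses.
Solution:

House | Pet | Drink | Hobby | Color | Job
-----------------------------------------
  1   | cat | tea | painting | brown | chef
  2   | rabbit | juice | reading | gray | pilot
  3   | dog | coffee | gardening | white | nurse
  4   | hamster | soda | cooking | black | writer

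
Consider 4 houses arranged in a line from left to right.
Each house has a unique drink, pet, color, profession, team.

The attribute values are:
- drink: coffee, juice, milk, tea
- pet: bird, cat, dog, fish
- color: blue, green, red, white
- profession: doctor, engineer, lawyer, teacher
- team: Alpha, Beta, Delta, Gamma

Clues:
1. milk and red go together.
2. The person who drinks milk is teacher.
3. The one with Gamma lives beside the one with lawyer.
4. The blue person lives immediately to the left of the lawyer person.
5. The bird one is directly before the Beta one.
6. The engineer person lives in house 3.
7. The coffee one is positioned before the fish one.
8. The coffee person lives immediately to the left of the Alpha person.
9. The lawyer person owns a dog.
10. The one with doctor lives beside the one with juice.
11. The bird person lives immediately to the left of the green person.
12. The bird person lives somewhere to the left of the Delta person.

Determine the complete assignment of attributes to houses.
Solution:

House | Drink | Pet | Color | Profession | Team
-----------------------------------------------
  1   | tea | bird | blue | doctor | Gamma
  2   | juice | dog | green | lawyer | Beta
  3   | coffee | cat | white | engineer | Delta
  4   | milk | fish | red | teacher | Alpha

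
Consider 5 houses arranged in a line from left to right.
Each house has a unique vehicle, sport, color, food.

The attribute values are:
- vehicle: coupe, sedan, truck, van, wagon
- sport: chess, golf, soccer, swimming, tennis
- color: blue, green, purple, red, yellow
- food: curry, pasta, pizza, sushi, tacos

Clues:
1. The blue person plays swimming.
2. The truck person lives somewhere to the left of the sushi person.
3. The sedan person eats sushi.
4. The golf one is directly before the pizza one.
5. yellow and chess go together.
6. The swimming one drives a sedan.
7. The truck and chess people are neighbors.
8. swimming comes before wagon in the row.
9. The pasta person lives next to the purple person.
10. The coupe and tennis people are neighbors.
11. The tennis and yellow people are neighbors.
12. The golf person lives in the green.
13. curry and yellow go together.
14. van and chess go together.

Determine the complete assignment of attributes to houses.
Solution:

House | Vehicle | Sport | Color | Food
--------------------------------------
  1   | coupe | golf | green | pasta
  2   | truck | tennis | purple | pizza
  3   | van | chess | yellow | curry
  4   | sedan | swimming | blue | sushi
  5   | wagon | soccer | red | tacos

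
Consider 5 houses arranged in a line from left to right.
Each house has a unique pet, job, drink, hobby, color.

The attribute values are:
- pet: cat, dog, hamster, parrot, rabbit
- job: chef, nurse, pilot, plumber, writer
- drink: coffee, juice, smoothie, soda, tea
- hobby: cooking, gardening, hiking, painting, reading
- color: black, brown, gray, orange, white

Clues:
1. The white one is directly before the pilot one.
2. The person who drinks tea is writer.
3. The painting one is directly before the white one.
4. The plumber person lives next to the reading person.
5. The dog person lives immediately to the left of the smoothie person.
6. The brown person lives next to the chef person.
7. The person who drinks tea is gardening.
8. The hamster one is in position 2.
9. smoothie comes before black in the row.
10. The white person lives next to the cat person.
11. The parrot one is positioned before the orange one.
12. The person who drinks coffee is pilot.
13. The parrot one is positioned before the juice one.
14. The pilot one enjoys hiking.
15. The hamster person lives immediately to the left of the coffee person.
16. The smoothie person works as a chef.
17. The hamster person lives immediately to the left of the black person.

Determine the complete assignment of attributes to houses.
Solution:

House | Pet | Job | Drink | Hobby | Color
-----------------------------------------
  1   | dog | plumber | soda | painting | brown
  2   | hamster | chef | smoothie | reading | white
  3   | cat | pilot | coffee | hiking | black
  4   | parrot | writer | tea | gardening | gray
  5   | rabbit | nurse | juice | cooking | orange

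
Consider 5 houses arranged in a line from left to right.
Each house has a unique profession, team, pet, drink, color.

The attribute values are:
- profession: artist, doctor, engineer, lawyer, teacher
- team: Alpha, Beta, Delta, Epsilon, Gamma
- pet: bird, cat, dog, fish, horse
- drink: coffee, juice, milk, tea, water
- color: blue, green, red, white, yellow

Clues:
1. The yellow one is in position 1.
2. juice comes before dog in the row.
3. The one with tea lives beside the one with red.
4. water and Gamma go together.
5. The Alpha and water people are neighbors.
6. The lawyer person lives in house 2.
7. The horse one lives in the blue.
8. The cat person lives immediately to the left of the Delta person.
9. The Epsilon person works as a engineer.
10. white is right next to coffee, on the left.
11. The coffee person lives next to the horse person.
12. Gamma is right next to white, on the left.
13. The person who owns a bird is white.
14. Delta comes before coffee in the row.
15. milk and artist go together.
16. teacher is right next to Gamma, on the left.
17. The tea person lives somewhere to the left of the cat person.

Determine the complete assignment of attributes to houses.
Solution:

House | Profession | Team | Pet | Drink | Color
-----------------------------------------------
  1   | teacher | Alpha | fish | tea | yellow
  2   | lawyer | Gamma | cat | water | red
  3   | doctor | Delta | bird | juice | white
  4   | engineer | Epsilon | dog | coffee | green
  5   | artist | Beta | horse | milk | blue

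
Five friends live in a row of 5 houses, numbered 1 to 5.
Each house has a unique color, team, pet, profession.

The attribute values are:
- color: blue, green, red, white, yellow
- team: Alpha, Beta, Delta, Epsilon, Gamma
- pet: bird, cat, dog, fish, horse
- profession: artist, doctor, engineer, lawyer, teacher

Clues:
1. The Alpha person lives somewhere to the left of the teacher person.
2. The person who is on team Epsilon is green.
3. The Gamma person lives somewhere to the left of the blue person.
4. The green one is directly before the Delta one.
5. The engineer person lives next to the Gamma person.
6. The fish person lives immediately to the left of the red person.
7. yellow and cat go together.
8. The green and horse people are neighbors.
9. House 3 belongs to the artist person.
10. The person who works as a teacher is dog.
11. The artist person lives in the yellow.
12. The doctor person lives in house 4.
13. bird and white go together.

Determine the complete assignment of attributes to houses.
Solution:

House | Color | Team | Pet | Profession
---------------------------------------
  1   | green | Epsilon | fish | lawyer
  2   | red | Delta | horse | engineer
  3   | yellow | Gamma | cat | artist
  4   | white | Alpha | bird | doctor
  5   | blue | Beta | dog | teacher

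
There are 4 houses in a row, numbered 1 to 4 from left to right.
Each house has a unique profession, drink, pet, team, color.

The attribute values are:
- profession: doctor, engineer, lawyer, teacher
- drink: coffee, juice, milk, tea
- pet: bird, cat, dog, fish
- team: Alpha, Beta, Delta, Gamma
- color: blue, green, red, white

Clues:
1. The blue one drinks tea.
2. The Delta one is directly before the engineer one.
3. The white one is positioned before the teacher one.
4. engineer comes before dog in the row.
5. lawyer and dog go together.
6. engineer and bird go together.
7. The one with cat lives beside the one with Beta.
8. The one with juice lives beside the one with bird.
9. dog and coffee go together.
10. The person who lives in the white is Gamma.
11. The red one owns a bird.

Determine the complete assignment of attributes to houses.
Solution:

House | Profession | Drink | Pet | Team | Color
-----------------------------------------------
  1   | doctor | juice | cat | Delta | green
  2   | engineer | milk | bird | Beta | red
  3   | lawyer | coffee | dog | Gamma | white
  4   | teacher | tea | fish | Alpha | blue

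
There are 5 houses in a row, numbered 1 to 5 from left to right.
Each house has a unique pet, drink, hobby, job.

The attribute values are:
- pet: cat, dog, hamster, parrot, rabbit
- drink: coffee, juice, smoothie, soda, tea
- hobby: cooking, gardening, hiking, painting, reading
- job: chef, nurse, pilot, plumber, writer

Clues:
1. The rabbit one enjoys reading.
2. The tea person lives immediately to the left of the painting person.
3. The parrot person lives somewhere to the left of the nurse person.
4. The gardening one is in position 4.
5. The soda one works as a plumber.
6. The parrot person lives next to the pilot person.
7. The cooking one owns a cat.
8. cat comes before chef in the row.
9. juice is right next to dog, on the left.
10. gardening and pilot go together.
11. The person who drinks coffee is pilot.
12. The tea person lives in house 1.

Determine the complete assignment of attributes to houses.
Solution:

House | Pet | Drink | Hobby | Job
---------------------------------
  1   | cat | tea | cooking | writer
  2   | hamster | soda | painting | plumber
  3   | parrot | juice | hiking | chef
  4   | dog | coffee | gardening | pilot
  5   | rabbit | smoothie | reading | nurse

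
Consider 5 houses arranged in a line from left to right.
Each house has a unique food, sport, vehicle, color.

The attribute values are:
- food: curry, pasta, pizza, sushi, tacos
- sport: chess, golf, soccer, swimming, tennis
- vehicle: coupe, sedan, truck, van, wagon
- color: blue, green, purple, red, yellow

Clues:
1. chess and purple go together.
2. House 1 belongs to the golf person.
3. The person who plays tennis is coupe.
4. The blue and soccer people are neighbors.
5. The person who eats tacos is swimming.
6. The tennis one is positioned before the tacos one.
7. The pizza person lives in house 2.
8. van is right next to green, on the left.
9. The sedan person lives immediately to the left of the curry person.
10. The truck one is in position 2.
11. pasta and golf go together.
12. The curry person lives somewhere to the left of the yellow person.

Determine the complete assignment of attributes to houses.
Solution:

House | Food | Sport | Vehicle | Color
--------------------------------------
  1   | pasta | golf | van | blue
  2   | pizza | soccer | truck | green
  3   | sushi | chess | sedan | purple
  4   | curry | tennis | coupe | red
  5   | tacos | swimming | wagon | yellow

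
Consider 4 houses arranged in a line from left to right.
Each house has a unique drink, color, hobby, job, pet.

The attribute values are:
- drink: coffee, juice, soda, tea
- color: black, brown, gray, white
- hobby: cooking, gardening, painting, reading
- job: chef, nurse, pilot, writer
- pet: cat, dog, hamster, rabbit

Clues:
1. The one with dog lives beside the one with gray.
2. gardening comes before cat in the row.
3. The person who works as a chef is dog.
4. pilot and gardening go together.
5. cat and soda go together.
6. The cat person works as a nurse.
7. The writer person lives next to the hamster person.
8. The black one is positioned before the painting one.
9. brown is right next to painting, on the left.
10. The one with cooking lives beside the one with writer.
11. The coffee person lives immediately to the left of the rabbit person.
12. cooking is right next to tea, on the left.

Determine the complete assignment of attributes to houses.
Solution:

House | Drink | Color | Hobby | Job | Pet
-----------------------------------------
  1   | coffee | black | cooking | chef | dog
  2   | tea | gray | reading | writer | rabbit
  3   | juice | brown | gardening | pilot | hamster
  4   | soda | white | painting | nurse | cat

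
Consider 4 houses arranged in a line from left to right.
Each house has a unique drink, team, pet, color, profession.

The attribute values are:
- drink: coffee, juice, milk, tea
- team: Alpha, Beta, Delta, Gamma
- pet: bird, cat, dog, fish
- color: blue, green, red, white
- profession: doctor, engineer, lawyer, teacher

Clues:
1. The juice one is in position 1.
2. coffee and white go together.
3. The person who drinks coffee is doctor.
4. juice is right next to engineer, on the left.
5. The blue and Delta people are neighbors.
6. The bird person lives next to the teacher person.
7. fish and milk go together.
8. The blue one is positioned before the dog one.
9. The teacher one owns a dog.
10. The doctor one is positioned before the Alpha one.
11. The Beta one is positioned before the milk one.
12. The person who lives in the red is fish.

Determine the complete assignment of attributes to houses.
Solution:

House | Drink | Team | Pet | Color | Profession
-----------------------------------------------
  1   | juice | Beta | cat | blue | lawyer
  2   | milk | Delta | fish | red | engineer
  3   | coffee | Gamma | bird | white | doctor
  4   | tea | Alpha | dog | green | teacher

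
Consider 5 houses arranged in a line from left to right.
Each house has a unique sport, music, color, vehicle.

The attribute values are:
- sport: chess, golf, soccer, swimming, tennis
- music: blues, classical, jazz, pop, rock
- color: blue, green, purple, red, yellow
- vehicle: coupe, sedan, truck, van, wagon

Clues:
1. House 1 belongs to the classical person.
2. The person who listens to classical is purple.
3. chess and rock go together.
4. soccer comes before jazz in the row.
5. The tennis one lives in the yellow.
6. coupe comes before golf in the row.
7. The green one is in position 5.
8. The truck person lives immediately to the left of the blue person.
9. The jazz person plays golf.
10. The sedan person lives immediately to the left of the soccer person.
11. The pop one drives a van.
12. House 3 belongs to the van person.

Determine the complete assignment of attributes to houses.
Solution:

House | Sport | Music | Color | Vehicle
---------------------------------------
  1   | swimming | classical | purple | truck
  2   | chess | rock | blue | sedan
  3   | soccer | pop | red | van
  4   | tennis | blues | yellow | coupe
  5   | golf | jazz | green | wagon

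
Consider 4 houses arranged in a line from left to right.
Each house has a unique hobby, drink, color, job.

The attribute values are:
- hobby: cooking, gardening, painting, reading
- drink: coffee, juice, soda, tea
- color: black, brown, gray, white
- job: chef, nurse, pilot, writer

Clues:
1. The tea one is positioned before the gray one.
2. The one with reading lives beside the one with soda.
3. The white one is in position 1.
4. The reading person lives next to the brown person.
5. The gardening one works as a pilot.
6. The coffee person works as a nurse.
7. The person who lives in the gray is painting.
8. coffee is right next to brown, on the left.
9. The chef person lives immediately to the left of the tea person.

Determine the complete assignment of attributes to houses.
Solution:

House | Hobby | Drink | Color | Job
-----------------------------------
  1   | reading | coffee | white | nurse
  2   | cooking | soda | brown | chef
  3   | gardening | tea | black | pilot
  4   | painting | juice | gray | writer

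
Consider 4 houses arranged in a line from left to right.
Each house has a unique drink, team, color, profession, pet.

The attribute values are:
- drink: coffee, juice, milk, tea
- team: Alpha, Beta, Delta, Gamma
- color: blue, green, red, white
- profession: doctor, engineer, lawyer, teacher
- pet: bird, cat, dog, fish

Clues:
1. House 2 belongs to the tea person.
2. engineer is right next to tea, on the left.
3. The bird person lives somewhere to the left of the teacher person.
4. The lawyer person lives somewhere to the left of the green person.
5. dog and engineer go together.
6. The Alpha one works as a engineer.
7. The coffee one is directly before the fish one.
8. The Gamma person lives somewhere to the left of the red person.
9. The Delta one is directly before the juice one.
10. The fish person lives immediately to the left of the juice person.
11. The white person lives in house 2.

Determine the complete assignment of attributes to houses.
Solution:

House | Drink | Team | Color | Profession | Pet
-----------------------------------------------
  1   | coffee | Alpha | blue | engineer | dog
  2   | tea | Delta | white | lawyer | fish
  3   | juice | Gamma | green | doctor | bird
  4   | milk | Beta | red | teacher | cat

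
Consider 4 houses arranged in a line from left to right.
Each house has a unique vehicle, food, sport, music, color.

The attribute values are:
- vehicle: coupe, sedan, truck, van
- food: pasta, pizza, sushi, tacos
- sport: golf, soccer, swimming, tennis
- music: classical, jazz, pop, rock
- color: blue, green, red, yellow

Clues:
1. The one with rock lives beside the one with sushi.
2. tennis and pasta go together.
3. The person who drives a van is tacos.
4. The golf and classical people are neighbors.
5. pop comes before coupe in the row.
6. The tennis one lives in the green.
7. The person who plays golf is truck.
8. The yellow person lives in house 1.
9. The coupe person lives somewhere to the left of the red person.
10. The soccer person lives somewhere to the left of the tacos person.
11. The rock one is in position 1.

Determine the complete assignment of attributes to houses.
Solution:

House | Vehicle | Food | Sport | Music | Color
----------------------------------------------
  1   | sedan | pizza | soccer | rock | yellow
  2   | truck | sushi | golf | pop | blue
  3   | coupe | pasta | tennis | classical | green
  4   | van | tacos | swimming | jazz | red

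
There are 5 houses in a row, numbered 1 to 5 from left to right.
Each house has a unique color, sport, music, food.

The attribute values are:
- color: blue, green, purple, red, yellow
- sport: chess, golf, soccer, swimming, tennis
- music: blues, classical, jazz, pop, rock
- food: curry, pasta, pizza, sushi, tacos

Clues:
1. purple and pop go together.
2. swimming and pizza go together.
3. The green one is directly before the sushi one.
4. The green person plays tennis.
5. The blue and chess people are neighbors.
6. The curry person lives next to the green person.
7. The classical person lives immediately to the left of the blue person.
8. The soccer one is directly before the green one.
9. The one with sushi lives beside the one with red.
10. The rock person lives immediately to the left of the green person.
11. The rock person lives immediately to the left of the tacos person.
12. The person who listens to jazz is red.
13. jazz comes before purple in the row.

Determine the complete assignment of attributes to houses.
Solution:

House | Color | Sport | Music | Food
------------------------------------
  1   | yellow | soccer | rock | curry
  2   | green | tennis | classical | tacos
  3   | blue | golf | blues | sushi
  4   | red | chess | jazz | pasta
  5   | purple | swimming | pop | pizza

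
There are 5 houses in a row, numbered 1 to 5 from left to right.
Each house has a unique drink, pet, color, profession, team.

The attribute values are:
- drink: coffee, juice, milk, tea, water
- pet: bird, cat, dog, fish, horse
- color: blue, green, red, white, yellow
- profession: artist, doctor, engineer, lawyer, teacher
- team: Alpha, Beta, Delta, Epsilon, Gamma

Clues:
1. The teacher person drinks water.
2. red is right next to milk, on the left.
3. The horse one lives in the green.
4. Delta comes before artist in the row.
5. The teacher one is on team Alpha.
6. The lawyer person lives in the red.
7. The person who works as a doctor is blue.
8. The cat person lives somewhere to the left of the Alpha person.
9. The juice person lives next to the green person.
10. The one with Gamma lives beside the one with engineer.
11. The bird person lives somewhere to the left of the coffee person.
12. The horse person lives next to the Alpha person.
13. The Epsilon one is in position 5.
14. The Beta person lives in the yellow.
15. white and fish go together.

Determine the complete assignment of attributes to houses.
Solution:

House | Drink | Pet | Color | Profession | Team
-----------------------------------------------
  1   | juice | cat | red | lawyer | Gamma
  2   | milk | horse | green | engineer | Delta
  3   | water | fish | white | teacher | Alpha
  4   | tea | bird | yellow | artist | Beta
  5   | coffee | dog | blue | doctor | Epsilon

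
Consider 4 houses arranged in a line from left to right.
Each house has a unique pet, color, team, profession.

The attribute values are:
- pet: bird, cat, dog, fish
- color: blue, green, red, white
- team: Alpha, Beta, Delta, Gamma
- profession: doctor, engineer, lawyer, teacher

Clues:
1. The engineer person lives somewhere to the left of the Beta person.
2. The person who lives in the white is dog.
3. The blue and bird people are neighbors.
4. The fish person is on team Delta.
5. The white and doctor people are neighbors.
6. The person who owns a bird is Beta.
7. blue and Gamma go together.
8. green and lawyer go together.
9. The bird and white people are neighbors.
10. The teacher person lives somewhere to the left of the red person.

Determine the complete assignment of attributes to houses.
Solution:

House | Pet | Color | Team | Profession
---------------------------------------
  1   | cat | blue | Gamma | engineer
  2   | bird | green | Beta | lawyer
  3   | dog | white | Alpha | teacher
  4   | fish | red | Delta | doctor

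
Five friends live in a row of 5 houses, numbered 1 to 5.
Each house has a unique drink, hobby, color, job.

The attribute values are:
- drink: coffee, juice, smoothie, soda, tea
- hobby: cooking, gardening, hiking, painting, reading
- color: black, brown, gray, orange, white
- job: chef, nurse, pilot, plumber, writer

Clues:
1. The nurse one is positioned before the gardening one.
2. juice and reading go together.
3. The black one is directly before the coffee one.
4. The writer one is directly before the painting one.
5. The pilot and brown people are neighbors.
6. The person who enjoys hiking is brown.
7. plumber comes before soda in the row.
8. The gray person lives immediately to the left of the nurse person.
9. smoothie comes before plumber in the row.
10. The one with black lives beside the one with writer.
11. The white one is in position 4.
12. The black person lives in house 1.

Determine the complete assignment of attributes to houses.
Solution:

House | Drink | Hobby | Color | Job
-----------------------------------
  1   | smoothie | cooking | black | pilot
  2   | coffee | hiking | brown | writer
  3   | tea | painting | gray | plumber
  4   | juice | reading | white | nurse
  5   | soda | gardening | orange | chef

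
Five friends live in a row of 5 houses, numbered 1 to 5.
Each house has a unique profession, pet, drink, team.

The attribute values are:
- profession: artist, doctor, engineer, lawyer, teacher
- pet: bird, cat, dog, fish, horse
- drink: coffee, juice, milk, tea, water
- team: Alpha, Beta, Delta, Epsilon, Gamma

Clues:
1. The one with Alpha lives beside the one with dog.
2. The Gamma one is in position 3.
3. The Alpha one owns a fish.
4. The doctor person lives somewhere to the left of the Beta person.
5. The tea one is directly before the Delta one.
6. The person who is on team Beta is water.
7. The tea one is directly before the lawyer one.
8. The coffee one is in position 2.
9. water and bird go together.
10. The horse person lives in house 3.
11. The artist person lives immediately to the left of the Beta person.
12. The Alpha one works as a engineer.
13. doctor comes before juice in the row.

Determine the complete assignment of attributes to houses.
Solution:

House | Profession | Pet | Drink | Team
---------------------------------------
  1   | engineer | fish | tea | Alpha
  2   | lawyer | dog | coffee | Delta
  3   | doctor | horse | milk | Gamma
  4   | artist | cat | juice | Epsilon
  5   | teacher | bird | water | Beta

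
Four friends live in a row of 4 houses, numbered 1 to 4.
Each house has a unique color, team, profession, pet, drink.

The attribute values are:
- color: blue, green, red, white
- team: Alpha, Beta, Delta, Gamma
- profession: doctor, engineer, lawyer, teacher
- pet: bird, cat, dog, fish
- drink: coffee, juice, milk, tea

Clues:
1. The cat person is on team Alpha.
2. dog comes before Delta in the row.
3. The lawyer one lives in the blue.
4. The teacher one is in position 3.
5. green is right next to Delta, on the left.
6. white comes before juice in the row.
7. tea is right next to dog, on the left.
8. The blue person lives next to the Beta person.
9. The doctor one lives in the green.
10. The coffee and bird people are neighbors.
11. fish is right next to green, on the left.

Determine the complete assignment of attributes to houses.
Solution:

House | Color | Team | Profession | Pet | Drink
-----------------------------------------------
  1   | blue | Gamma | lawyer | fish | tea
  2   | green | Beta | doctor | dog | coffee
  3   | white | Delta | teacher | bird | milk
  4   | red | Alpha | engineer | cat | juice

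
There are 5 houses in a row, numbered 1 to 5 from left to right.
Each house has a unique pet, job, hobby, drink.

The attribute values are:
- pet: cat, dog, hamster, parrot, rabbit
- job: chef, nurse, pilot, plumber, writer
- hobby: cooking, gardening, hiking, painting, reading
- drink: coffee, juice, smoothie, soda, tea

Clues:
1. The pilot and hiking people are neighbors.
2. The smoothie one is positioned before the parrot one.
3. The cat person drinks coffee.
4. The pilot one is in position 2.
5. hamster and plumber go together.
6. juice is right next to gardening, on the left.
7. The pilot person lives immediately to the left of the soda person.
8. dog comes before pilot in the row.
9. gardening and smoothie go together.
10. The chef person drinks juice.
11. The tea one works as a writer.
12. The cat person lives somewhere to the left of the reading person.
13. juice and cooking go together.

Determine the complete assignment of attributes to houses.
Solution:

House | Pet | Job | Hobby | Drink
---------------------------------
  1   | dog | chef | cooking | juice
  2   | rabbit | pilot | gardening | smoothie
  3   | hamster | plumber | hiking | soda
  4   | cat | nurse | painting | coffee
  5   | parrot | writer | reading | tea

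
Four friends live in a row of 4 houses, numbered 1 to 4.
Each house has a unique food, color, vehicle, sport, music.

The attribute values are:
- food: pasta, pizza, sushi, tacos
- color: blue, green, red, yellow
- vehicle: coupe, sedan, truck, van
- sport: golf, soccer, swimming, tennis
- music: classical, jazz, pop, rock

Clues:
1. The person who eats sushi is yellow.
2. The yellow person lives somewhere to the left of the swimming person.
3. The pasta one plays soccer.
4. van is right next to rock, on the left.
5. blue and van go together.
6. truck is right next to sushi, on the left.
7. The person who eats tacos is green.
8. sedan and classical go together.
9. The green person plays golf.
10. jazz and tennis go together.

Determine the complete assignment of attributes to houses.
Solution:

House | Food | Color | Vehicle | Sport | Music
----------------------------------------------
  1   | pasta | blue | van | soccer | pop
  2   | tacos | green | truck | golf | rock
  3   | sushi | yellow | coupe | tennis | jazz
  4   | pizza | red | sedan | swimming | classical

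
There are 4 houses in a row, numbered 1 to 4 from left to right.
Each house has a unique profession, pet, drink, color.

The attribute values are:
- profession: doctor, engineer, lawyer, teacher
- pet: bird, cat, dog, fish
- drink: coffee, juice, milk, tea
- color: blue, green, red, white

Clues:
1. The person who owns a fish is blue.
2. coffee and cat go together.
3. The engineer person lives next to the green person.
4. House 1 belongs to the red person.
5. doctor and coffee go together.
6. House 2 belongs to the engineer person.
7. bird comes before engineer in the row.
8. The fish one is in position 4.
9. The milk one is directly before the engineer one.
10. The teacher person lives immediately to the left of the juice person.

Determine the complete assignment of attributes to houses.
Solution:

House | Profession | Pet | Drink | Color
----------------------------------------
  1   | teacher | bird | milk | red
  2   | engineer | dog | juice | white
  3   | doctor | cat | coffee | green
  4   | lawyer | fish | tea | blue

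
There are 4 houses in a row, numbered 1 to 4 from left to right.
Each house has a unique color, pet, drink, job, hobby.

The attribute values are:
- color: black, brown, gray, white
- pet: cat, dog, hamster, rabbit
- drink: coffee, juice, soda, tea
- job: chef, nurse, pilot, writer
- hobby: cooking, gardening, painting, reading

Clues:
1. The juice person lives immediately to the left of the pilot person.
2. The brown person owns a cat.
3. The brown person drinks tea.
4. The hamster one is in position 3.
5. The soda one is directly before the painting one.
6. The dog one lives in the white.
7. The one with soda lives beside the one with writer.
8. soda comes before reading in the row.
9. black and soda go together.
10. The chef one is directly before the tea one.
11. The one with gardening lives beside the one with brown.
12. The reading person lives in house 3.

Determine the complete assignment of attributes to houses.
Solution:

House | Color | Pet | Drink | Job | Hobby
-----------------------------------------
  1   | black | rabbit | soda | chef | gardening
  2   | brown | cat | tea | writer | painting
  3   | gray | hamster | juice | nurse | reading
  4   | white | dog | coffee | pilot | cooking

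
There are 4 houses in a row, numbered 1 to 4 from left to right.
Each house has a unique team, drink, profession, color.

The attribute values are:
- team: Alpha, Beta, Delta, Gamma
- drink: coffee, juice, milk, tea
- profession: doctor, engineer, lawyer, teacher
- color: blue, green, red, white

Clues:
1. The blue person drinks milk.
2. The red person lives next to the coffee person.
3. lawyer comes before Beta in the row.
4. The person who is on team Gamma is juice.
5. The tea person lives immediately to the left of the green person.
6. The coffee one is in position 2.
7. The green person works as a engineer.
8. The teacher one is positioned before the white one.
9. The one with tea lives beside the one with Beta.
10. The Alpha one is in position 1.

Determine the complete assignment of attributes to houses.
Solution:

House | Team | Drink | Profession | Color
-----------------------------------------
  1   | Alpha | tea | lawyer | red
  2   | Beta | coffee | engineer | green
  3   | Delta | milk | teacher | blue
  4   | Gamma | juice | doctor | white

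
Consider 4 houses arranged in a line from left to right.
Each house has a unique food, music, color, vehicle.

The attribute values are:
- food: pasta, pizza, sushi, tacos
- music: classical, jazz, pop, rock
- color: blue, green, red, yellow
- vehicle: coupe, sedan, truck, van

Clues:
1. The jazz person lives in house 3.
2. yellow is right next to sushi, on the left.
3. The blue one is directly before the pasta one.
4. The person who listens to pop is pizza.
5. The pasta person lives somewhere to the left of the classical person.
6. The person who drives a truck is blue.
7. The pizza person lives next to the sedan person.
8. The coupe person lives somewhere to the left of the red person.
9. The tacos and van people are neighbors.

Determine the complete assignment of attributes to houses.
Solution:

House | Food | Music | Color | Vehicle
--------------------------------------
  1   | pizza | pop | blue | truck
  2   | pasta | rock | green | sedan
  3   | tacos | jazz | yellow | coupe
  4   | sushi | classical | red | van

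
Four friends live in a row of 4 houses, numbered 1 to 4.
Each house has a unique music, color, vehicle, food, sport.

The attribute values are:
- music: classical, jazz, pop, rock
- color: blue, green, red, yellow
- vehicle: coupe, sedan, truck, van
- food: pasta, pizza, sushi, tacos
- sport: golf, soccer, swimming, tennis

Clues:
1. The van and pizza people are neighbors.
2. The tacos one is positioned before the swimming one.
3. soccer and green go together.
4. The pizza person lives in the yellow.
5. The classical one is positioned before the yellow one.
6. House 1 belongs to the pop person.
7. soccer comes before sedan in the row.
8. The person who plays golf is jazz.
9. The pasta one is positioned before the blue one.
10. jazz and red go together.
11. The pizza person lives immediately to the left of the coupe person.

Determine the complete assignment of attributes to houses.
Solution:

House | Music | Color | Vehicle | Food | Sport
----------------------------------------------
  1   | pop | green | truck | pasta | soccer
  2   | classical | blue | van | tacos | tennis
  3   | rock | yellow | sedan | pizza | swimming
  4   | jazz | red | coupe | sushi | golf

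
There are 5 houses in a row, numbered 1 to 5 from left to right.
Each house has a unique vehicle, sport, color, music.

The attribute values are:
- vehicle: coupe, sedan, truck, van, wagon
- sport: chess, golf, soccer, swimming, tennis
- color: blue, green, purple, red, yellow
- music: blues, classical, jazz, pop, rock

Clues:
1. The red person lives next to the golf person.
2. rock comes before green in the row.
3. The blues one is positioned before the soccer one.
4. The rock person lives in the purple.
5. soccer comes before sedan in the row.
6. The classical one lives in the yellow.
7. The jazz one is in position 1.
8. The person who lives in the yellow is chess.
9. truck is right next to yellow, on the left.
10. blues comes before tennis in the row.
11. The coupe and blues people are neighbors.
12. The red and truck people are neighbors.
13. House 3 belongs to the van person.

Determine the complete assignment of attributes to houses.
Solution:

House | Vehicle | Sport | Color | Music
---------------------------------------
  1   | coupe | swimming | red | jazz
  2   | truck | golf | blue | blues
  3   | van | chess | yellow | classical
  4   | wagon | soccer | purple | rock
  5   | sedan | tennis | green | pop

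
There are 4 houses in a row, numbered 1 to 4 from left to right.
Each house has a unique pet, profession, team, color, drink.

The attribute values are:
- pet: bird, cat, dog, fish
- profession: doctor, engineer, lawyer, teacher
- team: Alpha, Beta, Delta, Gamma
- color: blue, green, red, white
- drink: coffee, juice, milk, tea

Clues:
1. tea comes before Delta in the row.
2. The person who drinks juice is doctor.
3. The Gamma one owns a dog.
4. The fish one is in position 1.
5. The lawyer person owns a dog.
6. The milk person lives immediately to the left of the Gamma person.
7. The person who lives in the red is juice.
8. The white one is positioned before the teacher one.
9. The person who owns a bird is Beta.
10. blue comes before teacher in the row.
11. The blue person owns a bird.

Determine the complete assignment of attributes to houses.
Solution:

House | Pet | Profession | Team | Color | Drink
-----------------------------------------------
  1   | fish | doctor | Alpha | red | juice
  2   | bird | engineer | Beta | blue | milk
  3   | dog | lawyer | Gamma | white | tea
  4   | cat | teacher | Delta | green | coffee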